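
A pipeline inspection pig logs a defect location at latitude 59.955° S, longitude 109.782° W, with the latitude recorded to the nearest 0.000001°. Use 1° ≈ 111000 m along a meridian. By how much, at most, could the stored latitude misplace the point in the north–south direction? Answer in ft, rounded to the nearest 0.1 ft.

Rounding to 6 decimal places leaves the latitude within ±5e-07° of the true value.
North–south distance: 5e-07° × 111000 m/° = 0.0555 m.
In feet: 0.0555 m ÷ 0.3048 ≈ 0.18209 ft.

0.2 ft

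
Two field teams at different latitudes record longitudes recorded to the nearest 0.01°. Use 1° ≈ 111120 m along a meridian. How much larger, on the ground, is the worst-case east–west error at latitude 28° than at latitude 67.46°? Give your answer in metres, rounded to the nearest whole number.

278 metres

Rounding to 2 decimal places leaves the longitude within ±0.005° of the true value.
At 28°: 0.005° × 111120 × cos 28° = 0.005 × 111120 × 0.8829 ≈ 490.57 m.
At 67.46°: 0.005° × 111120 × cos 67.46° = 0.005 × 111120 × 0.3833 ≈ 212.98 m.
Difference: 490.57 − 212.98 = 277.59 m.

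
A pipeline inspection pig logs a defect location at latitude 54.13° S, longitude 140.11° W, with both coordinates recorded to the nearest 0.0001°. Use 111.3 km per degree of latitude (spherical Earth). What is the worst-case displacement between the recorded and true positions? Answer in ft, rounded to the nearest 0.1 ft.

21.2 ft

Rounding to 4 decimal places leaves each coordinate within ±5e-05° of the true value.
N–S: 5e-05° × 111300 m/° = 5.565 m.
East–west component at 54.13°: 5e-05° × 111300 × cos 54.13° ≈ 5e-05 × 65216 ≈ 3.2608 m.
Combining orthogonally: (5.565² + 3.2608²)^½ ≈ 6.44997 m.
In feet: 6.44997 m ÷ 0.3048 ≈ 21.161 ft.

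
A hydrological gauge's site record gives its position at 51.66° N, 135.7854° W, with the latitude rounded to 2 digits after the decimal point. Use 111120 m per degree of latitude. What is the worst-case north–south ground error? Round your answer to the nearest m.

Rounding to 2 decimal places leaves the latitude within ±0.005° of the true value.
North–south distance: 0.005° × 111120 m/° = 555.6 m.

556 m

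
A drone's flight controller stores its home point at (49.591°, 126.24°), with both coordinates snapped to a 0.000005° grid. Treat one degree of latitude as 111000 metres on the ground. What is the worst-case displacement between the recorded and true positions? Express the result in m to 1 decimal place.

0.3 m

With a 0.000005° grid the true value lies within half a step, ±0.000005°/2 = ±2.5e-06°, of the stored one.
North–south component: 2.5e-06° × 111000 = 0.2775 m.
E–W at 49.591°: 2.5e-06° × 111000 × cos 49.591° = 2.5e-06 × 111000 × 0.6482 ≈ 0.179886 m.
Worst case both components are at the extreme and orthogonal: √(0.2775² + 0.179886²) ≈ 0.330704 m.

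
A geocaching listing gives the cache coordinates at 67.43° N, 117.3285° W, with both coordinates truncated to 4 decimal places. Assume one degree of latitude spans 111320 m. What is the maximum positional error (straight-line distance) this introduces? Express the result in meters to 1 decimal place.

Truncating at 4 decimal places can drop up to a full unit in the last place, so each coordinate may be off by as much as 0.0001°.
N–S: 0.0001° × 111320 m/° = 11.132 m.
Longitude error → 0.0001 × 111320 × cos 67.43° = 0.0001 × 111320 × 0.3838 ≈ 4.27259 m.
Combining orthogonally: (11.132² + 4.27259²)^½ ≈ 11.9238 m.

11.9 meters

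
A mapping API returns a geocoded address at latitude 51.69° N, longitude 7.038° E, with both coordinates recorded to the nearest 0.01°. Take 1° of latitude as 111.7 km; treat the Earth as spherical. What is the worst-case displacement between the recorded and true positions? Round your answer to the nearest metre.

Rounding to 2 decimal places leaves each coordinate within ±0.005° of the true value.
Latitude error → 0.005 × 111700 = 558.5 m along the meridian.
E–W at 51.69°: 0.005° × 111700 × cos 51.69° = 0.005 × 111700 × 0.6199 ≈ 346.223 m.
Combining orthogonally: (558.5² + 346.223²)^½ ≈ 657.109 m.

657 metres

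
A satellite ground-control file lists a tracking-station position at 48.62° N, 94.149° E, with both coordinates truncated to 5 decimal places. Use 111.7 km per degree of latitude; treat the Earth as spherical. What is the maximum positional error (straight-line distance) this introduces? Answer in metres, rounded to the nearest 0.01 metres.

Truncating at 5 decimal places can drop up to a full unit in the last place, so each coordinate may be off by as much as 1e-05°.
North–south component: 1e-05° × 111700 = 1.117 m.
East–west component at 48.62°: 1e-05° × 111700 × cos 48.62° ≈ 1e-05 × 73839.3 ≈ 0.738393 m.
The two errors are perpendicular, so the maximum displacement is √(1.117² + 0.738393²) ≈ 1.339 m.

1.34 metres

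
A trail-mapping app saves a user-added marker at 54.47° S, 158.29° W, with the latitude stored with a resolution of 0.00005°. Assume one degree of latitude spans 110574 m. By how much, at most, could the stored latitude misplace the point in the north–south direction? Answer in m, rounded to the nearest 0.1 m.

With a 0.00005° grid the true value lies within half a step, ±0.00005°/2 = ±2.5e-05°, of the stored one.
Along the meridian that is 2.5e-05° × 110574 m/° = 2.76435 m.

2.8 m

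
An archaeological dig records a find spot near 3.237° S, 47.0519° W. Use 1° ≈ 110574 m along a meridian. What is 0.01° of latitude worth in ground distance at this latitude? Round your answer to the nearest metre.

1106 metres

0.01° × 110574 m/° = 1105.74 m.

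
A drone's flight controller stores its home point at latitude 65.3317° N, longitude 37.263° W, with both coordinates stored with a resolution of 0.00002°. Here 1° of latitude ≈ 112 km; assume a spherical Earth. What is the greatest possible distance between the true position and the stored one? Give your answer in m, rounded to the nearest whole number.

With a 0.00002° grid the true value lies within half a step, ±0.00002°/2 = ±1e-05°, of the stored one.
N–S: 1e-05° × 112000 m/° = 1.12 m.
Longitude error → 1e-05 × 112000 × cos 65.3317° = 1e-05 × 112000 × 0.4174 ≈ 0.467448 m.
Combining orthogonally: (1.12² + 0.467448²)^½ ≈ 1.21363 m.

1 m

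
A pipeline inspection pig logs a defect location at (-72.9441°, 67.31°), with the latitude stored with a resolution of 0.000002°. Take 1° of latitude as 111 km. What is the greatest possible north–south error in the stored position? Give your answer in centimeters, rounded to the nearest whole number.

11 centimeters

With a 0.000002° grid the true value lies within half a step, ±0.000002°/2 = ±1e-06°, of the stored one.
Along the meridian that is 1e-06° × 111000 m/° = 0.111 m.
That is 0.111 m = 11.1 cm.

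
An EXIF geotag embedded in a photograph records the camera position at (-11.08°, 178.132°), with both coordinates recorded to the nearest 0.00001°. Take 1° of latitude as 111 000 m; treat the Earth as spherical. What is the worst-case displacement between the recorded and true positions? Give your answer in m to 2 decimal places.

0.78 m

Rounding to 5 decimal places leaves each coordinate within ±5e-06° of the true value.
Latitude error → 5e-06 × 111000 = 0.555 m along the meridian.
Longitude error → 5e-06 × 111000 × cos 11.08° = 5e-06 × 111000 × 0.9814 ≈ 0.544655 m.
Worst case both components are at the extreme and orthogonal: √(0.555² + 0.544655²) ≈ 0.777608 m.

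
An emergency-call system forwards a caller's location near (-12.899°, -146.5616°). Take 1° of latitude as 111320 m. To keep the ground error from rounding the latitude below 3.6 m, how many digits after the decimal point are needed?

5

One degree of latitude covers 111320 m.
With N decimal places the half-ulp bound is 0.5·10⁻ᴺ°, or 0.5·10⁻ᴺ × 111320 m on the ground.
Need 0.5 × 111320 × 10⁻ᴺ ≤ 3.6 → 10⁻ᴺ ≤ 6.468e-05, so N ≥ 4.19.
N = 4 would give 5.57 m (too coarse); N = 5 gives 0.557 m ≤ 3.6 m.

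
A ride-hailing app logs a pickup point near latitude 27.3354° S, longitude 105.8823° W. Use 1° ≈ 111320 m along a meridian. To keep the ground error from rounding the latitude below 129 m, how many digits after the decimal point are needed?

3 decimal places

One degree of latitude covers 111320 m.
Rounding to N decimal places gives at most 0.5 × 10⁻ᴺ degrees of error, i.e. 0.5 × 10⁻ᴺ × 111320 m.
Setting 55660 × 10⁻ᴺ ≤ 129 gives 10ᴺ ≥ 431.5, i.e. N ≥ 2.63.
So 3 decimal places suffice (55.7 m); 2 would allow up to 557 m.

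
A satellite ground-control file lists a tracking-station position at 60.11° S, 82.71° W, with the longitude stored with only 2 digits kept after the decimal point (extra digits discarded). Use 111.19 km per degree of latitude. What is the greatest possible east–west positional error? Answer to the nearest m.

Truncating at 2 decimal places can drop up to a full unit in the last place, so the longitude may be off by as much as 0.01°.
One degree of longitude at 60.11° is 111190 × cos 60.11° ≈ 111190 × 0.4983 = 55410 m.
East–west error: 0.01° × 55410 m/° ≈ 554.1 m.

554 m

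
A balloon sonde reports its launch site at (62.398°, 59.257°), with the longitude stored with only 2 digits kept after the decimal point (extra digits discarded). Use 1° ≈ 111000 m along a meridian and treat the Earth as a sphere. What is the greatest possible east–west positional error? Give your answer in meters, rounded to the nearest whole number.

Truncating at 2 decimal places can drop up to a full unit in the last place, so the longitude may be off by as much as 0.01°.
One degree of longitude at 62.398° is 111000 × cos 62.398° ≈ 111000 × 0.4633 = 51429.3 m.
So at most 0.01° × 51429.3 ≈ 514.293 m east–west.

514 meters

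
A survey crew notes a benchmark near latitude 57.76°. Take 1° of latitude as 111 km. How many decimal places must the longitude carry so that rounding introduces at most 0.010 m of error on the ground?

At 57.76° one degree of longitude covers 111000 × cos 57.76° ≈ 111000 × 0.5335 ≈ 59214.8 m.
With N decimal places the half-ulp bound is 0.5·10⁻ᴺ°, or 0.5·10⁻ᴺ × 59214.8 m on the ground.
Setting 29607.4 × 10⁻ᴺ ≤ 0.010 gives 10ᴺ ≥ 2.961e+06, i.e. N ≥ 6.47.
So 7 decimal places suffice (0.00296 m); 6 would allow up to 0.0296 m.

7 decimal places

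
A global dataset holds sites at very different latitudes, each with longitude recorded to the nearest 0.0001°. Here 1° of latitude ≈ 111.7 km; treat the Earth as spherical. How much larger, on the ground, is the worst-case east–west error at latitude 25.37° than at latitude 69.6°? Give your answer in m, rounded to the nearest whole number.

3 m

Rounding to 4 decimal places leaves the longitude within ±5e-05° of the true value.
At 25.37°: 5e-05° × 111700 × cos 25.37° = 5e-05 × 111700 × 0.9036 ≈ 5.0464 m.
Error at 69.6° = 5e-05° × 111700 × cos 69.6° ≈ 5.585 × 0.3486 = 1.9468 m.
Difference: 5.0464 − 1.9468 = 3.0996 m.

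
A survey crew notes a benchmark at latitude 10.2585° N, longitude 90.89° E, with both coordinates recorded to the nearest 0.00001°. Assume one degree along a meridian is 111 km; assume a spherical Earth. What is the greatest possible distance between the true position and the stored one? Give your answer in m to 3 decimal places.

0.779 m

Rounding to 5 decimal places leaves each coordinate within ±5e-06° of the true value.
Latitude error → 5e-06 × 111000 = 0.555 m along the meridian.
E–W at 10.2585°: 5e-06° × 111000 × cos 10.2585° = 5e-06 × 111000 × 0.9840 ≈ 0.546128 m.
The two errors are perpendicular, so the maximum displacement is √(0.555² + 0.546128²) ≈ 0.77864 m.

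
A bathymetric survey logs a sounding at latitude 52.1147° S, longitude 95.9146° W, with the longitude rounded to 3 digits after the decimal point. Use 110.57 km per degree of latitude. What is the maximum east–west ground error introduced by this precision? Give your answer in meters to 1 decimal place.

33.9 meters

Rounding to 3 decimal places leaves the longitude within ±0.0005° of the true value.
One degree of longitude at 52.1147° is 110570 × cos 52.1147° ≈ 110570 × 0.6141 = 67899.1 m.
So at most 0.0005° × 67899.1 ≈ 33.9496 m east–west.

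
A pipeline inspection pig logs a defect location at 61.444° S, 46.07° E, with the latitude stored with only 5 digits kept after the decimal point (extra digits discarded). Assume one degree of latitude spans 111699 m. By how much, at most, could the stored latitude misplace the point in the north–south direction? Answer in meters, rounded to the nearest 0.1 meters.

1.1 meters

Truncating at 5 decimal places can drop up to a full unit in the last place, so the latitude may be off by as much as 1e-05°.
Along the meridian that is 1e-05° × 111699 m/° = 1.11699 m.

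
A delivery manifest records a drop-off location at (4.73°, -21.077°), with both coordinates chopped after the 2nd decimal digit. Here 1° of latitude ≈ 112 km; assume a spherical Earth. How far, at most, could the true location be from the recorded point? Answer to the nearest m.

Truncating at 2 decimal places can drop up to a full unit in the last place, so each coordinate may be off by as much as 0.01°.
N–S: 0.01° × 112000 m/° = 1120 m.
East–west component at 4.73°: 0.01° × 112000 × cos 4.73° ≈ 0.01 × 111619 ≈ 1116.19 m.
The two errors are perpendicular, so the maximum displacement is √(1120² + 1116.19²) ≈ 1581.22 m.

1581 m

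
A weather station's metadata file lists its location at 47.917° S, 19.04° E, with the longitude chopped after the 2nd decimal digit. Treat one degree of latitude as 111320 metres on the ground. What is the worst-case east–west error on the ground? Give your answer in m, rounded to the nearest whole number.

746 m

Truncating at 2 decimal places can drop up to a full unit in the last place, so the longitude may be off by as much as 0.01°.
One degree of longitude at 47.917° is 111320 × cos 47.917° ≈ 111320 × 0.6702 = 74607.4 m.
East–west error: 0.01° × 74607.4 m/° ≈ 746.074 m.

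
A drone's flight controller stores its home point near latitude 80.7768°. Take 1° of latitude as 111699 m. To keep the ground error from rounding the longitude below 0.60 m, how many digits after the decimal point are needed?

5 decimal places

At 80.7768° one degree of longitude covers 111699 × cos 80.7768° ≈ 111699 × 0.1603 ≈ 17903.2 m.
N decimal places → at most half a unit in the last place, 0.5 × 10⁻ᴺ° = 17903.2/2 × 10⁻ᴺ m.
Setting 8951.61 × 10⁻ᴺ ≤ 0.60 gives 10ᴺ ≥ 1.492e+04, i.e. N ≥ 4.17.
At 4 places the error can reach 0.895 m, but 5 places keeps it to 0.0895 m.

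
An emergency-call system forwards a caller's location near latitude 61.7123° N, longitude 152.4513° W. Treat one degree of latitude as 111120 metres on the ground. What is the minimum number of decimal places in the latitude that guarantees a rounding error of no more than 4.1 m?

5 decimal places

One degree of latitude covers 111120 m.
N decimal places → at most half a unit in the last place, 0.5 × 10⁻ᴺ° = 111120/2 × 10⁻ᴺ m.
Need 0.5 × 111120 × 10⁻ᴺ ≤ 4.1 → 10⁻ᴺ ≤ 7.379e-05, so N ≥ 4.13.
N = 4 would give 5.56 m (too coarse); N = 5 gives 0.556 m ≤ 4.1 m.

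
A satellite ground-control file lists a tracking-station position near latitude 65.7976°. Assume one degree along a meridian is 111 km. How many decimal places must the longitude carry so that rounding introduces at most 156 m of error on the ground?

3

At 65.7976° one degree of longitude covers 111000 × cos 65.7976° ≈ 111000 × 0.4100 ≈ 45505.7 m.
N decimal places → at most half a unit in the last place, 0.5 × 10⁻ᴺ° = 45505.7/2 × 10⁻ᴺ m.
Setting 22752.8 × 10⁻ᴺ ≤ 156 gives 10ᴺ ≥ 145.9, i.e. N ≥ 2.16.
At 2 places the error can reach 228 m, but 3 places keeps it to 22.8 m.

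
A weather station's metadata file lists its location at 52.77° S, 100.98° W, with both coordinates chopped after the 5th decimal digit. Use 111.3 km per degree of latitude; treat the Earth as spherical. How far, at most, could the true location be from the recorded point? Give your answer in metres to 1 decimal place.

Truncating at 5 decimal places can drop up to a full unit in the last place, so each coordinate may be off by as much as 1e-05°.
Latitude error → 1e-05 × 111300 = 1.113 m along the meridian.
East–west component at 52.77°: 1e-05° × 111300 × cos 52.77° ≈ 1e-05 × 67338.3 ≈ 0.673383 m.
The two errors are perpendicular, so the maximum displacement is √(1.113² + 0.673383²) ≈ 1.30085 m.

1.3 metres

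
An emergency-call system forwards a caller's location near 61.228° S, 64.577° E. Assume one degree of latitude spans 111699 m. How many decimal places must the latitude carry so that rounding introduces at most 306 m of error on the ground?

3 decimal places

One degree of latitude covers 111699 m.
With N decimal places the half-ulp bound is 0.5·10⁻ᴺ°, or 0.5·10⁻ᴺ × 111699 m on the ground.
Setting 55849.5 × 10⁻ᴺ ≤ 306 gives 10ᴺ ≥ 182.5, i.e. N ≥ 2.26.
At 2 places the error can reach 558 m, but 3 places keeps it to 55.8 m.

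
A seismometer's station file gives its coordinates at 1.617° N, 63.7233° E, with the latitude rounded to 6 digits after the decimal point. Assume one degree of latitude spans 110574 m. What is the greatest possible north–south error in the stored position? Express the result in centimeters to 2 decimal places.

Rounding to 6 decimal places leaves the latitude within ±5e-07° of the true value.
North–south distance: 5e-07° × 110574 m/° = 0.055287 m.
That is 0.055287 m = 5.5287 cm.

5.53 centimeters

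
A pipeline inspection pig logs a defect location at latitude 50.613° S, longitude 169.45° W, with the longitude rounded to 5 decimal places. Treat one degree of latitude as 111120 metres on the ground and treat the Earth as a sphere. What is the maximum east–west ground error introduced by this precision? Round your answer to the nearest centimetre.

35 centimetres

Rounding to 5 decimal places leaves the longitude within ±5e-06° of the true value.
Parallels shrink by cos φ, so at 50.613° a degree of longitude is 111120 × 0.6346 ≈ 70511.8 m.
East–west error: 5e-06° × 70511.8 m/° ≈ 0.352559 m.
That is 0.352559 m = 35.256 cm.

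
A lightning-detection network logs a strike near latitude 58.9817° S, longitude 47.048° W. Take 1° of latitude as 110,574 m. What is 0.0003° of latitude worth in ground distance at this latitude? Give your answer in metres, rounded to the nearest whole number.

Along a meridian 0.0003° is 0.0003 × 110574 = 33.1722 m.

33 metres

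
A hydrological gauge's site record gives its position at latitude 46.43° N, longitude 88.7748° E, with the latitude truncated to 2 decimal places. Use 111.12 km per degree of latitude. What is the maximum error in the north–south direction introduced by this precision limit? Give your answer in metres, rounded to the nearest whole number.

Truncating at 2 decimal places can drop up to a full unit in the last place, so the latitude may be off by as much as 0.01°.
North–south distance: 0.01° × 111120 m/° = 1111.2 m.

1111 metres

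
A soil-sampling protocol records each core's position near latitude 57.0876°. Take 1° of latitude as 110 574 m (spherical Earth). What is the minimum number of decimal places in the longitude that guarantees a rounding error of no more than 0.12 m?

6

At 57.0876° one degree of longitude covers 110574 × cos 57.0876° ≈ 110574 × 0.5434 ≈ 60081.1 m.
N decimal places → at most half a unit in the last place, 0.5 × 10⁻ᴺ° = 60081.1/2 × 10⁻ᴺ m.
Setting 30040.5 × 10⁻ᴺ ≤ 0.12 gives 10ᴺ ≥ 2.503e+05, i.e. N ≥ 5.40.
At 5 places the error can reach 0.3 m, but 6 places keeps it to 0.03 m.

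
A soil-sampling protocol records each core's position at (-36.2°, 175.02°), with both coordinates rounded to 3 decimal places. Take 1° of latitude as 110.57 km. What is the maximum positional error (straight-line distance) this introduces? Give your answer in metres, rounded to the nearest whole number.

Rounding to 3 decimal places leaves each coordinate within ±0.0005° of the true value.
Latitude error → 0.0005 × 110570 = 55.285 m along the meridian.
East–west component at 36.2°: 0.0005° × 110570 × cos 36.2° ≈ 0.0005 × 89225.6 ≈ 44.6128 m.
The two errors are perpendicular, so the maximum displacement is √(55.285² + 44.6128²) ≈ 71.0404 m.

71 metres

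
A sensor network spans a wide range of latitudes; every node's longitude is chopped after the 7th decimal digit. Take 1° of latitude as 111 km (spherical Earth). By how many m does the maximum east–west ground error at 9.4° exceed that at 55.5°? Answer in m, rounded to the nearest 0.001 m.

Truncating at 7 decimal places can drop up to a full unit in the last place, so the longitude may be off by as much as 1e-07°.
At 9.4°: 1e-07° × 111000 × cos 9.4° = 1e-07 × 111000 × 0.9866 ≈ 0.010951 m.
Error at 55.5° = 1e-07° × 111000 × cos 55.5° ≈ 0.0111 × 0.5664 = 0.0062871 m.
Difference: 0.010951 − 0.0062871 = 0.0046638 m.

0.005 m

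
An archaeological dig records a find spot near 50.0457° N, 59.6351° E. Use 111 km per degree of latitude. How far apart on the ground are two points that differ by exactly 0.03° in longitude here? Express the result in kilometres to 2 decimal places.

2.14 kilometres

At 50.0457° a degree of longitude is 111000 × cos 50.0457° ≈ 71281.6 m, so 0.03° corresponds to 2138.45 m.
That is 2138.45 m = 2.1384 km.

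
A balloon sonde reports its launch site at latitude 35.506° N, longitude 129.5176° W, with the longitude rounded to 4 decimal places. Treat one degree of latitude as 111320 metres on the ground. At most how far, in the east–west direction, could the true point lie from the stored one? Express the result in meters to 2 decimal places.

4.53 meters

Rounding to 4 decimal places leaves the longitude within ±5e-05° of the true value.
At latitude 35.506° a degree of longitude spans 111320 m × cos 35.506° = 111320 × 0.8141 ≈ 90620.6 m.
So at most 5e-05° × 90620.6 ≈ 4.53103 m east–west.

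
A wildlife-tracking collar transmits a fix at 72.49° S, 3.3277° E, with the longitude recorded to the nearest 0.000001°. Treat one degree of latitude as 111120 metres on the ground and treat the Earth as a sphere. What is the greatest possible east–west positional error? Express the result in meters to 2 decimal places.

Rounding to 6 decimal places leaves the longitude within ±5e-07° of the true value.
At latitude 72.49° a degree of longitude spans 111120 m × cos 72.49° = 111120 × 0.3009 ≈ 33432.9 m.
Maximum E–W displacement: 5e-07 × 33432.9 = 0.0167165 m.

0.02 meters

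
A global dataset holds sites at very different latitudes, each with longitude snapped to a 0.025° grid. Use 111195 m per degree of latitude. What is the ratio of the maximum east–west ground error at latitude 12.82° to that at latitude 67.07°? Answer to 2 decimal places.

2.50

With a 0.025° grid the true value lies within half a step, ±0.025°/2 = ±0.0125°, of the stored one.
At 12.82°: 0.0125° × 111195 × cos 12.82° = 0.0125 × 111195 × 0.9751 ≈ 1355.3 m.
At 67.07°: 0.0125° × 111195 × cos 67.07° = 0.0125 × 111195 × 0.3896 ≈ 541.53 m.
Ratio: 1355.3 / 541.53 = cos 12.82° / cos 67.07° ≈ 2.5027.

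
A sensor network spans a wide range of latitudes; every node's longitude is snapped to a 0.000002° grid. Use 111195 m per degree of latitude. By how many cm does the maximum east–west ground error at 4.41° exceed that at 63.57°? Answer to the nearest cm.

6 cm

With a 0.000002° grid the true value lies within half a step, ±0.000002°/2 = ±1e-06°, of the stored one.
At 4.41°: 1e-06° × 111195 × cos 4.41° = 1e-06 × 111195 × 0.9970 ≈ 0.11087 m.
At 63.57°: 1e-06° × 111195 × cos 63.57° = 1e-06 × 111195 × 0.4451 ≈ 0.049493 m.
So the lower-latitude error exceeds the higher by 0.11087 − 0.049493 = 0.061372 m.
That is 0.0613724 m = 6.1372 cm.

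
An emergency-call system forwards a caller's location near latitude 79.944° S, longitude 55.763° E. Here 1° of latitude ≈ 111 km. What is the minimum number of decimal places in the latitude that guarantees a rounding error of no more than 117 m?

One degree of latitude covers 111000 m.
N decimal places → at most half a unit in the last place, 0.5 × 10⁻ᴺ° = 111000/2 × 10⁻ᴺ m.
Need 0.5 × 111000 × 10⁻ᴺ ≤ 117 → 10⁻ᴺ ≤ 2.108e-03, so N ≥ 2.68.
N = 2 would give 555 m (too coarse); N = 3 gives 55.5 m ≤ 117 m.

3 decimal places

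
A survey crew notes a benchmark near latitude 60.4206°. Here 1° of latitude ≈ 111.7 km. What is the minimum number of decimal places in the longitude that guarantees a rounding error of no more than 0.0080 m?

At 60.4206° one degree of longitude covers 111700 × cos 60.4206° ≈ 111700 × 0.4936 ≈ 55138.4 m.
With N decimal places the half-ulp bound is 0.5·10⁻ᴺ°, or 0.5·10⁻ᴺ × 55138.4 m on the ground.
Need 0.5 × 55138.4 × 10⁻ᴺ ≤ 0.0080 → 10⁻ᴺ ≤ 2.902e-07, so N ≥ 6.54.
N = 6 would give 0.0276 m (too coarse); N = 7 gives 0.00276 m ≤ 0.0080 m.

7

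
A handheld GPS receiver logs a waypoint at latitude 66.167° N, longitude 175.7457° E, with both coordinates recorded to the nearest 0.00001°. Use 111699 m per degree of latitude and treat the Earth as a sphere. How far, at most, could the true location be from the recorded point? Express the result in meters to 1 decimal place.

0.6 meters

Rounding to 5 decimal places leaves each coordinate within ±5e-06° of the true value.
Latitude error → 5e-06 × 111699 = 0.558495 m along the meridian.
E–W at 66.167°: 5e-06° × 111699 × cos 66.167° = 5e-06 × 111699 × 0.4041 ≈ 0.225672 m.
Worst case both components are at the extreme and orthogonal: √(0.558495² + 0.225672²) ≈ 0.602366 m.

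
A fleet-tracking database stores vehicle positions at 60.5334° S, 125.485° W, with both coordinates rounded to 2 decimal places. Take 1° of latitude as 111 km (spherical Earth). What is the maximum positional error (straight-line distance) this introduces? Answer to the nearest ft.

2029 ft

Rounding to 2 decimal places leaves each coordinate within ±0.005° of the true value.
Latitude error → 0.005 × 111000 = 555 m along the meridian.
East–west component at 60.5334°: 0.005° × 111000 × cos 60.5334° ≈ 0.005 × 54602.7 ≈ 273.013 m.
Worst case both components are at the extreme and orthogonal: √(555² + 273.013²) ≈ 618.515 m.
Converting: 618.515 m × 3.2808 ft/m ≈ 2029.3 ft.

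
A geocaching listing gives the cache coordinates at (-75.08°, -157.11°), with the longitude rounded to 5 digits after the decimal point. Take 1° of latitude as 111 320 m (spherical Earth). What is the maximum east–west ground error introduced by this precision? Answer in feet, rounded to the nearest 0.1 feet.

Rounding to 5 decimal places leaves the longitude within ±5e-06° of the true value.
One degree of longitude at 75.08° is 111320 × cos 75.08° ≈ 111320 × 0.2575 = 28661.6 m.
East–west error: 5e-06° × 28661.6 m/° ≈ 0.143308 m.
In feet: 0.143308 m ÷ 0.3048 ≈ 0.47017 ft.

0.5 feet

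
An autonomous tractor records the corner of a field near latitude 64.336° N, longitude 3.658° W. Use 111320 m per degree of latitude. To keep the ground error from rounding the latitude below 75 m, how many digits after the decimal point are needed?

3

One degree of latitude covers 111320 m.
N decimal places → at most half a unit in the last place, 0.5 × 10⁻ᴺ° = 111320/2 × 10⁻ᴺ m.
Setting 55660 × 10⁻ᴺ ≤ 75 gives 10ᴺ ≥ 742.1, i.e. N ≥ 2.87.
So 3 decimal places suffice (55.7 m); 2 would allow up to 557 m.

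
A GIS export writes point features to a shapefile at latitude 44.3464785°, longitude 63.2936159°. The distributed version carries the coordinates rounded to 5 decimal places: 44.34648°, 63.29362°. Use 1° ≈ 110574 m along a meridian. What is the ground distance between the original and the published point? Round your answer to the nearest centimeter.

Δlat = 44.3464785 − 44.34648 = -0.0000015°; Δlon = 63.2936159 − 63.29362 = -0.0000041°.
North–south shift: -0.0000015 × 110574 = -0.165861 m.
E–W at 44.3465°: -0.0000041° × 110574 × cos 44.3465° = -0.0000041 × 110574 × 0.7151 ≈ -0.324205 m.
Hypotenuse of the two orthogonal shifts: √(0.165861² + 0.324205²) = 0.364168 m.
That is 0.364168 m = 36.417 cm.

36 centimeters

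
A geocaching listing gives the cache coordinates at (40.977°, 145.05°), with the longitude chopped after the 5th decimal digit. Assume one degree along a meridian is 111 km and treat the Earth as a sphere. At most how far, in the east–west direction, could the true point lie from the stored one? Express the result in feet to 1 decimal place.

Truncating at 5 decimal places can drop up to a full unit in the last place, so the longitude may be off by as much as 1e-05°.
Parallels shrink by cos φ, so at 40.977° a degree of longitude is 111000 × 0.7550 ≈ 83802 m.
So at most 1e-05° × 83802 ≈ 0.83802 m east–west.
Converting: 0.83802 m × 3.2808 ft/m ≈ 2.7494 ft.

2.7 feet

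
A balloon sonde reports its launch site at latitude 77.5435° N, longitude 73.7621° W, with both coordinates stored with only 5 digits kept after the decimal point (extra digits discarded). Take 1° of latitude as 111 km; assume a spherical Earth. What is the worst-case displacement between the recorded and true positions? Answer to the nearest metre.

Truncating at 5 decimal places can drop up to a full unit in the last place, so each coordinate may be off by as much as 1e-05°.
N–S: 1e-05° × 111000 m/° = 1.11 m.
East–west component at 77.5435°: 1e-05° × 111000 × cos 77.5435° ≈ 1e-05 × 23942.5 ≈ 0.239425 m.
Combining orthogonally: (1.11² + 0.239425²)^½ ≈ 1.13553 m.

1 metres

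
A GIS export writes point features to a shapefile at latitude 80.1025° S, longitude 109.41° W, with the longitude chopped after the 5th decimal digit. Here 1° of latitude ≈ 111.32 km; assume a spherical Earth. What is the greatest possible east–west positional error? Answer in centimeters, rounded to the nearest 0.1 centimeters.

Truncating at 5 decimal places can drop up to a full unit in the last place, so the longitude may be off by as much as 1e-05°.
Parallels shrink by cos φ, so at 80.1025° a degree of longitude is 111320 × 0.1719 ≈ 19134.4 m.
Maximum E–W displacement: 1e-05 × 19134.4 = 0.191344 m.
That is 0.191344 m = 19.134 cm.

19.1 centimeters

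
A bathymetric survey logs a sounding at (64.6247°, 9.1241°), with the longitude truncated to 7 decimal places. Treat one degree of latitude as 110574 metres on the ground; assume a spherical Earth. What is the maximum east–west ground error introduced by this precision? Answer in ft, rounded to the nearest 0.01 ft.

0.02 ft

Truncating at 7 decimal places can drop up to a full unit in the last place, so the longitude may be off by as much as 1e-07°.
Parallels shrink by cos φ, so at 64.6247° a degree of longitude is 110574 × 0.4285 ≈ 47386 m.
East–west error: 1e-07° × 47386 m/° ≈ 0.0047386 m.
Converting: 0.0047386 m × 3.2808 ft/m ≈ 0.015547 ft.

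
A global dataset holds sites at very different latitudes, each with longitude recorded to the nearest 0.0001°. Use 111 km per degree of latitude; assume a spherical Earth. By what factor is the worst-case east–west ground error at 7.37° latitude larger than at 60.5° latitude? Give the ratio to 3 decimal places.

2.014

Rounding to 4 decimal places leaves the longitude within ±5e-05° of the true value.
At 7.37°: 5e-05° × 111000 × cos 7.37° = 5e-05 × 111000 × 0.9917 ≈ 5.5041 m.
Error at 60.5° = 5e-05° × 111000 × cos 60.5° ≈ 5.55 × 0.4924 = 2.733 m.
The ratio reduces to cos 7.37° / cos 60.5° = 0.9917/0.4924 ≈ 2.0140.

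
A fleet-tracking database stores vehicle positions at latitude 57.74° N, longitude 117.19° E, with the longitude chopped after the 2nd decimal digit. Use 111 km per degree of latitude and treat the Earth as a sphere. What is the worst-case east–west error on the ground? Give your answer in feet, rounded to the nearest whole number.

1944 feet

Truncating at 2 decimal places can drop up to a full unit in the last place, so the longitude may be off by as much as 0.01°.
Parallels shrink by cos φ, so at 57.74° a degree of longitude is 111000 × 0.5338 ≈ 59247.6 m.
East–west error: 0.01° × 59247.6 m/° ≈ 592.476 m.
In feet: 592.476 m ÷ 0.3048 ≈ 1943.8 ft.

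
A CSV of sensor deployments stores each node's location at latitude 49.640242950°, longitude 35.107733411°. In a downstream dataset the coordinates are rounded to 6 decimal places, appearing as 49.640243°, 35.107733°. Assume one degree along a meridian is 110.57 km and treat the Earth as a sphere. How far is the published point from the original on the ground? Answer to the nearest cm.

3 cm

Δlat = 49.640242950 − 49.640243 = -0.000000050°; Δlon = 35.107733411 − 35.107733 = +0.000000411°.
N–S: -0.000000050° × 110570 m/° = -0.0055285 m.
East–west at this latitude: 0.000000411° × 110570 × cos 49.6402° ≈ 0.000000411 × 71603.5 = 0.029429 m.
Distance: √(0.0055285² + 0.029429²) ≈ 0.0299438 m.
That is 0.0299438 m = 2.9944 cm.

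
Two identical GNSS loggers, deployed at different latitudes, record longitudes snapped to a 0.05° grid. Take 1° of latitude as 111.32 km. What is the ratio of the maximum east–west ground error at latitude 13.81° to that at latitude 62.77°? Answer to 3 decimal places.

2.122

With a 0.05° grid the true value lies within half a step, ±0.05°/2 = ±0.025°, of the stored one.
Error at 13.81° = 0.025° × 111320 × cos 13.81° ≈ 2783 × 0.9711 = 2702.6 m.
At 62.77°: 0.025° × 111320 × cos 62.77° = 0.025 × 111320 × 0.4576 ≈ 1273.4 m.
The ratio reduces to cos 13.81° / cos 62.77° = 0.9711/0.4576 ≈ 2.1223.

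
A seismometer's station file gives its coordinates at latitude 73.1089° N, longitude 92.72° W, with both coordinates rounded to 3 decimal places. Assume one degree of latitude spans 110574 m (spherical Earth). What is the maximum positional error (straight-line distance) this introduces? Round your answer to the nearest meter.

58 meters

Rounding to 3 decimal places leaves each coordinate within ±0.0005° of the true value.
Latitude error → 0.0005 × 110574 = 55.287 m along the meridian.
East–west component at 73.1089°: 0.0005° × 110574 × cos 73.1089° ≈ 0.0005 × 32127.7 ≈ 16.0638 m.
Combining orthogonally: (55.287² + 16.0638²)^½ ≈ 57.5734 m.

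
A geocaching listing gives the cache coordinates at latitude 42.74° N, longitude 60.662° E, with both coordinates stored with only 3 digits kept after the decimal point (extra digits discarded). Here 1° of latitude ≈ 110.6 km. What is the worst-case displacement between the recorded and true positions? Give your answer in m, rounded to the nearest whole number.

137 m

Truncating at 3 decimal places can drop up to a full unit in the last place, so each coordinate may be off by as much as 0.001°.
N–S: 0.001° × 110600 m/° = 110.6 m.
Longitude error → 0.001 × 110600 × cos 42.74° = 0.001 × 110600 × 0.7344 ≈ 81.2292 m.
Worst case both components are at the extreme and orthogonal: √(110.6² + 81.2292²) ≈ 137.224 m.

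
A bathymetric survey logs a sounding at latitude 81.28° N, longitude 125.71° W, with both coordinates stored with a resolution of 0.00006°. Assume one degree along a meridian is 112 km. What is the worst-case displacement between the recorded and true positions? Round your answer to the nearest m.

3 m

With a 0.00006° grid the true value lies within half a step, ±0.00006°/2 = ±3e-05°, of the stored one.
Latitude error → 3e-05 × 112000 = 3.36 m along the meridian.
East–west component at 81.28°: 3e-05° × 112000 × cos 81.28° ≈ 3e-05 × 16979.9 ≈ 0.509396 m.
Worst case both components are at the extreme and orthogonal: √(3.36² + 0.509396²) ≈ 3.39839 m.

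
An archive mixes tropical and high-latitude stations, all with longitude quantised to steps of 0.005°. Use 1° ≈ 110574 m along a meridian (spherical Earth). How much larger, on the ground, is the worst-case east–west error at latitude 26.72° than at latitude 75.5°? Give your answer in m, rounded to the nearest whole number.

178 m

With a 0.005° grid the true value lies within half a step, ±0.005°/2 = ±0.0025°, of the stored one.
Error at 26.72° = 0.0025° × 110574 × cos 26.72° ≈ 276.44 × 0.8932 = 246.92 m.
At 75.5°: 0.0025° × 110574 × cos 75.5° = 0.0025 × 110574 × 0.2504 ≈ 69.214 m.
Difference: 246.92 − 69.214 = 177.7 m.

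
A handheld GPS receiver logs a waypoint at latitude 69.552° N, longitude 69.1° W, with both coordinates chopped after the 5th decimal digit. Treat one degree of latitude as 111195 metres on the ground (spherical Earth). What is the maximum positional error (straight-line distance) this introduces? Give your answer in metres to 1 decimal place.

Truncating at 5 decimal places can drop up to a full unit in the last place, so each coordinate may be off by as much as 1e-05°.
North–south component: 1e-05° × 111195 = 1.11195 m.
Longitude error → 1e-05 × 111195 × cos 69.552° = 1e-05 × 111195 × 0.3494 ≈ 0.388468 m.
Combining orthogonally: (1.11195² + 0.388468²)^½ ≈ 1.17785 m.

1.2 metres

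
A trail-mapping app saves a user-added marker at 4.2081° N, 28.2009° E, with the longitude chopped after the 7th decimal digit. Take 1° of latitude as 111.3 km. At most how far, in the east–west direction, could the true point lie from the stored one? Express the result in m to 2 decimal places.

0.01 m

Truncating at 7 decimal places can drop up to a full unit in the last place, so the longitude may be off by as much as 1e-07°.
Parallels shrink by cos φ, so at 4.2081° a degree of longitude is 111300 × 0.9973 ≈ 111000 m.
East–west error: 1e-07° × 111000 m/° ≈ 0.0111 m.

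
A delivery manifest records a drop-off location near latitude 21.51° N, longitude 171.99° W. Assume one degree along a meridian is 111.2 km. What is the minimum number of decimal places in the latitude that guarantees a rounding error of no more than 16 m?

One degree of latitude covers 111200 m.
With N decimal places the half-ulp bound is 0.5·10⁻ᴺ°, or 0.5·10⁻ᴺ × 111200 m on the ground.
Setting 55600 × 10⁻ᴺ ≤ 16 gives 10ᴺ ≥ 3475, i.e. N ≥ 3.54.
N = 3 would give 55.6 m (too coarse); N = 4 gives 5.56 m ≤ 16 m.

4 decimal places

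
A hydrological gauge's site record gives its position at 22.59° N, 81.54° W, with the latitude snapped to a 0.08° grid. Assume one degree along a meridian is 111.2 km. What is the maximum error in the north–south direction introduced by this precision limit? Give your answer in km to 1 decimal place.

4.4 km

With a 0.08° grid the true value lies within half a step, ±0.08°/2 = ±0.04°, of the stored one.
So the N–S error is at most 0.04 × 111200 = 4448 m.
That is 4448 m = 4.448 km.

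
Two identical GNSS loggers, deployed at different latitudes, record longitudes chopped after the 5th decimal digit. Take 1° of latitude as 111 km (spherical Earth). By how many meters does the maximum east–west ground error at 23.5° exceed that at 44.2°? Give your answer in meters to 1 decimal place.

0.2 meters

Truncating at 5 decimal places can drop up to a full unit in the last place, so the longitude may be off by as much as 1e-05°.
At 23.5°: 1e-05° × 111000 × cos 23.5° = 1e-05 × 111000 × 0.9171 ≈ 1.0179 m.
At 44.2°: 1e-05° × 111000 × cos 44.2° = 1e-05 × 111000 × 0.7169 ≈ 0.79577 m.
So the lower-latitude error exceeds the higher by 1.0179 − 0.79577 = 0.22217 m.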